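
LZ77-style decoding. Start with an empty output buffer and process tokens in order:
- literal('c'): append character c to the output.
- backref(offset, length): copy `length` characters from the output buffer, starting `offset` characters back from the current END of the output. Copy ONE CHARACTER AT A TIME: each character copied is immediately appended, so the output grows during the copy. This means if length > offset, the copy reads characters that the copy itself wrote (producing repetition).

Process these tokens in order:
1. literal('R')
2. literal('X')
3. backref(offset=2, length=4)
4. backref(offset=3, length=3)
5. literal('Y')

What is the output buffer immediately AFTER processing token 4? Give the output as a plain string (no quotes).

Answer: RXRXRXXRX

Derivation:
Token 1: literal('R'). Output: "R"
Token 2: literal('X'). Output: "RX"
Token 3: backref(off=2, len=4) (overlapping!). Copied 'RXRX' from pos 0. Output: "RXRXRX"
Token 4: backref(off=3, len=3). Copied 'XRX' from pos 3. Output: "RXRXRXXRX"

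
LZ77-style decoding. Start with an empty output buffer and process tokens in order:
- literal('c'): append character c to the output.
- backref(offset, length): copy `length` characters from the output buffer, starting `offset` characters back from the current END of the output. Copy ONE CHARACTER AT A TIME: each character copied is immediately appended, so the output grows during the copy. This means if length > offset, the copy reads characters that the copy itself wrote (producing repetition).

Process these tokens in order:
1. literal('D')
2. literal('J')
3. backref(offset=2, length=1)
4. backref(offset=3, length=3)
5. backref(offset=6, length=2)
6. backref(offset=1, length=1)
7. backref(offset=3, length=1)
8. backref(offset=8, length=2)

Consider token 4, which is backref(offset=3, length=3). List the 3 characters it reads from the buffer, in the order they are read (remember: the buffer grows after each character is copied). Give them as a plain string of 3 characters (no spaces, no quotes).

Answer: DJD

Derivation:
Token 1: literal('D'). Output: "D"
Token 2: literal('J'). Output: "DJ"
Token 3: backref(off=2, len=1). Copied 'D' from pos 0. Output: "DJD"
Token 4: backref(off=3, len=3). Buffer before: "DJD" (len 3)
  byte 1: read out[0]='D', append. Buffer now: "DJDD"
  byte 2: read out[1]='J', append. Buffer now: "DJDDJ"
  byte 3: read out[2]='D', append. Buffer now: "DJDDJD"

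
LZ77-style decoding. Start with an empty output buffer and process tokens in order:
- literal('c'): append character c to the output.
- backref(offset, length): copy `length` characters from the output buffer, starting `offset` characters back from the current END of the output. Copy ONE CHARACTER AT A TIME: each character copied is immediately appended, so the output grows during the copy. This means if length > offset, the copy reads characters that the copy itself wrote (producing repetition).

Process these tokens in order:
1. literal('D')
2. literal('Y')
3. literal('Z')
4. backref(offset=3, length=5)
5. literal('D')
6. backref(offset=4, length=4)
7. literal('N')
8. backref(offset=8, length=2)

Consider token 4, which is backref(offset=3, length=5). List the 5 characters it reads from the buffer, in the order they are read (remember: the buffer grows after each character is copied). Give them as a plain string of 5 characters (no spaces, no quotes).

Answer: DYZDY

Derivation:
Token 1: literal('D'). Output: "D"
Token 2: literal('Y'). Output: "DY"
Token 3: literal('Z'). Output: "DYZ"
Token 4: backref(off=3, len=5). Buffer before: "DYZ" (len 3)
  byte 1: read out[0]='D', append. Buffer now: "DYZD"
  byte 2: read out[1]='Y', append. Buffer now: "DYZDY"
  byte 3: read out[2]='Z', append. Buffer now: "DYZDYZ"
  byte 4: read out[3]='D', append. Buffer now: "DYZDYZD"
  byte 5: read out[4]='Y', append. Buffer now: "DYZDYZDY"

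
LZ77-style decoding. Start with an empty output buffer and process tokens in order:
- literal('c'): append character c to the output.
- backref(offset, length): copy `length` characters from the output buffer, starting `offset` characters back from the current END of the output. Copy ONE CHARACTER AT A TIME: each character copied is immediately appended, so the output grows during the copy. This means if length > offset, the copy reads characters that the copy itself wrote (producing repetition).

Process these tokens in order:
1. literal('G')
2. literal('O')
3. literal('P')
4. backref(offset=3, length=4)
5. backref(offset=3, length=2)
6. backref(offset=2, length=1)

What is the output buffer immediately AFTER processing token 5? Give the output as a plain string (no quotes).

Answer: GOPGOPGOP

Derivation:
Token 1: literal('G'). Output: "G"
Token 2: literal('O'). Output: "GO"
Token 3: literal('P'). Output: "GOP"
Token 4: backref(off=3, len=4) (overlapping!). Copied 'GOPG' from pos 0. Output: "GOPGOPG"
Token 5: backref(off=3, len=2). Copied 'OP' from pos 4. Output: "GOPGOPGOP"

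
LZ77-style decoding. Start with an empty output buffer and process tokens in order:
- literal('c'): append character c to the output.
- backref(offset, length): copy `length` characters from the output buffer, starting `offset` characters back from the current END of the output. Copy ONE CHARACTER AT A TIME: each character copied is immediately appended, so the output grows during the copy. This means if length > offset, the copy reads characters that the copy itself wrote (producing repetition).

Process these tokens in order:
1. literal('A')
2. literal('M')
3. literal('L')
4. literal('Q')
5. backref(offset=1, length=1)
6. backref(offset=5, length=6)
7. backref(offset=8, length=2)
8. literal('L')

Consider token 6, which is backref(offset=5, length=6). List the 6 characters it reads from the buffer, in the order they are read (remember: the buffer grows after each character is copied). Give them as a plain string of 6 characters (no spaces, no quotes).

Answer: AMLQQA

Derivation:
Token 1: literal('A'). Output: "A"
Token 2: literal('M'). Output: "AM"
Token 3: literal('L'). Output: "AML"
Token 4: literal('Q'). Output: "AMLQ"
Token 5: backref(off=1, len=1). Copied 'Q' from pos 3. Output: "AMLQQ"
Token 6: backref(off=5, len=6). Buffer before: "AMLQQ" (len 5)
  byte 1: read out[0]='A', append. Buffer now: "AMLQQA"
  byte 2: read out[1]='M', append. Buffer now: "AMLQQAM"
  byte 3: read out[2]='L', append. Buffer now: "AMLQQAML"
  byte 4: read out[3]='Q', append. Buffer now: "AMLQQAMLQ"
  byte 5: read out[4]='Q', append. Buffer now: "AMLQQAMLQQ"
  byte 6: read out[5]='A', append. Buffer now: "AMLQQAMLQQA"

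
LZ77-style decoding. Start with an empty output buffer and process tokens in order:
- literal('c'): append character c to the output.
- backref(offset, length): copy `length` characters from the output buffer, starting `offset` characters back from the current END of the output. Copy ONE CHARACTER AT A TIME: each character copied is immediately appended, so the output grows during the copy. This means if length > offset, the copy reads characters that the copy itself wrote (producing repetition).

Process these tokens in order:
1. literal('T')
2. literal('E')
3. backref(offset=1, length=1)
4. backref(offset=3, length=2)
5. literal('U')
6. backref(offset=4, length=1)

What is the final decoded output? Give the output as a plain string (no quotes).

Token 1: literal('T'). Output: "T"
Token 2: literal('E'). Output: "TE"
Token 3: backref(off=1, len=1). Copied 'E' from pos 1. Output: "TEE"
Token 4: backref(off=3, len=2). Copied 'TE' from pos 0. Output: "TEETE"
Token 5: literal('U'). Output: "TEETEU"
Token 6: backref(off=4, len=1). Copied 'E' from pos 2. Output: "TEETEUE"

Answer: TEETEUE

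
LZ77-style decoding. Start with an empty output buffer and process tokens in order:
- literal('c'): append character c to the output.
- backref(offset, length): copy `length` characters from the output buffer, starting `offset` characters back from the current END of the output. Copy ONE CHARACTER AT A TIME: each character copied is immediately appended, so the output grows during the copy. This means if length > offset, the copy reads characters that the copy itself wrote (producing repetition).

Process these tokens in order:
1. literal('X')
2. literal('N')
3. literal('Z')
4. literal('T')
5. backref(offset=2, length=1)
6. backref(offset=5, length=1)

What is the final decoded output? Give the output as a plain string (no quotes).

Answer: XNZTZX

Derivation:
Token 1: literal('X'). Output: "X"
Token 2: literal('N'). Output: "XN"
Token 3: literal('Z'). Output: "XNZ"
Token 4: literal('T'). Output: "XNZT"
Token 5: backref(off=2, len=1). Copied 'Z' from pos 2. Output: "XNZTZ"
Token 6: backref(off=5, len=1). Copied 'X' from pos 0. Output: "XNZTZX"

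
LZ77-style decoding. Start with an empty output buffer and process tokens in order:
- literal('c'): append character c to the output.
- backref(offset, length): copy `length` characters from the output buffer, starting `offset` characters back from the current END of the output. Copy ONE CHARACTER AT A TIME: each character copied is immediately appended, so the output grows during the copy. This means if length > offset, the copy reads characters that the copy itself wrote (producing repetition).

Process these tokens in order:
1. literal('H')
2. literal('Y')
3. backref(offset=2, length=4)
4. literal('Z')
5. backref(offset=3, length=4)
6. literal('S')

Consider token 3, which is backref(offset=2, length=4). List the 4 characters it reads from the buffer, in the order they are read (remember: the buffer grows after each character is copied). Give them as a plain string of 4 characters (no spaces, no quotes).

Token 1: literal('H'). Output: "H"
Token 2: literal('Y'). Output: "HY"
Token 3: backref(off=2, len=4). Buffer before: "HY" (len 2)
  byte 1: read out[0]='H', append. Buffer now: "HYH"
  byte 2: read out[1]='Y', append. Buffer now: "HYHY"
  byte 3: read out[2]='H', append. Buffer now: "HYHYH"
  byte 4: read out[3]='Y', append. Buffer now: "HYHYHY"

Answer: HYHY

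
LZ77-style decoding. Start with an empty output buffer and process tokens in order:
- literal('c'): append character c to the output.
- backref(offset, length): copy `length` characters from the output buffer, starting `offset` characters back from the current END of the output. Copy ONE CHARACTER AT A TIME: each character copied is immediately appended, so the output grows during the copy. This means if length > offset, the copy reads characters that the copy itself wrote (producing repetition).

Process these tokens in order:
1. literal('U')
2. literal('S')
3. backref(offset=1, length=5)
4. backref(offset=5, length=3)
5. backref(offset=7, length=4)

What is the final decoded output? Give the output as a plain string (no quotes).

Answer: USSSSSSSSSSSSS

Derivation:
Token 1: literal('U'). Output: "U"
Token 2: literal('S'). Output: "US"
Token 3: backref(off=1, len=5) (overlapping!). Copied 'SSSSS' from pos 1. Output: "USSSSSS"
Token 4: backref(off=5, len=3). Copied 'SSS' from pos 2. Output: "USSSSSSSSS"
Token 5: backref(off=7, len=4). Copied 'SSSS' from pos 3. Output: "USSSSSSSSSSSSS"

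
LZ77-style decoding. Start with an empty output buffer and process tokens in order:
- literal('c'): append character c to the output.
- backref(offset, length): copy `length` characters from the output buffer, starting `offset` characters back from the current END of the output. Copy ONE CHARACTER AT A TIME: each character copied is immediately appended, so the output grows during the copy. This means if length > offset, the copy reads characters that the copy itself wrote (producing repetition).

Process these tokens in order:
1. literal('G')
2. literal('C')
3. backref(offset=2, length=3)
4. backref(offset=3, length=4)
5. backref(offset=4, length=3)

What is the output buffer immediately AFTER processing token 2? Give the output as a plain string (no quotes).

Token 1: literal('G'). Output: "G"
Token 2: literal('C'). Output: "GC"

Answer: GC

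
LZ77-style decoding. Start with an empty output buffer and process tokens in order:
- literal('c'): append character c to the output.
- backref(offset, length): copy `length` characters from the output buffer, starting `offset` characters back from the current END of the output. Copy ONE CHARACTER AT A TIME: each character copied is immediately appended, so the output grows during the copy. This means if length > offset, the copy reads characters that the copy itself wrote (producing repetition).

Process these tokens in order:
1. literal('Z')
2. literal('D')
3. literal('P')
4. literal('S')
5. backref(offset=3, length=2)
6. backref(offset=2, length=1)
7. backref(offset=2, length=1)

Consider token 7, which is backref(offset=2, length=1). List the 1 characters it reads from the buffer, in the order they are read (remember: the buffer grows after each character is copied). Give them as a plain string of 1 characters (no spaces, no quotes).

Token 1: literal('Z'). Output: "Z"
Token 2: literal('D'). Output: "ZD"
Token 3: literal('P'). Output: "ZDP"
Token 4: literal('S'). Output: "ZDPS"
Token 5: backref(off=3, len=2). Copied 'DP' from pos 1. Output: "ZDPSDP"
Token 6: backref(off=2, len=1). Copied 'D' from pos 4. Output: "ZDPSDPD"
Token 7: backref(off=2, len=1). Buffer before: "ZDPSDPD" (len 7)
  byte 1: read out[5]='P', append. Buffer now: "ZDPSDPDP"

Answer: P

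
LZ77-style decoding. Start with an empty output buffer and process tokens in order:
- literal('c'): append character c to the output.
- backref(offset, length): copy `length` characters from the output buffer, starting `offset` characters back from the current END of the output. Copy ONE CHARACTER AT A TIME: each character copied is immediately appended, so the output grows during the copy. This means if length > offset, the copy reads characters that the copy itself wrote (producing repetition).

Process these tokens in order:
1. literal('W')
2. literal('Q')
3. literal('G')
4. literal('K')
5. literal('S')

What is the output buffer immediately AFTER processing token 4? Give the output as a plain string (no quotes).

Token 1: literal('W'). Output: "W"
Token 2: literal('Q'). Output: "WQ"
Token 3: literal('G'). Output: "WQG"
Token 4: literal('K'). Output: "WQGK"

Answer: WQGK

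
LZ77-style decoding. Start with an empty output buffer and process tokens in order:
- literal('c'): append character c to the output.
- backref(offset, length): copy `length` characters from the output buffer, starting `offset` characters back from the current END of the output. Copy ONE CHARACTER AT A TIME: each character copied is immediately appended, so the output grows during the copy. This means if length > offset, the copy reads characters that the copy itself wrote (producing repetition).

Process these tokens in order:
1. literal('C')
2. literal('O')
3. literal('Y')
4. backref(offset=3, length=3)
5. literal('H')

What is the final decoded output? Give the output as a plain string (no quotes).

Answer: COYCOYH

Derivation:
Token 1: literal('C'). Output: "C"
Token 2: literal('O'). Output: "CO"
Token 3: literal('Y'). Output: "COY"
Token 4: backref(off=3, len=3). Copied 'COY' from pos 0. Output: "COYCOY"
Token 5: literal('H'). Output: "COYCOYH"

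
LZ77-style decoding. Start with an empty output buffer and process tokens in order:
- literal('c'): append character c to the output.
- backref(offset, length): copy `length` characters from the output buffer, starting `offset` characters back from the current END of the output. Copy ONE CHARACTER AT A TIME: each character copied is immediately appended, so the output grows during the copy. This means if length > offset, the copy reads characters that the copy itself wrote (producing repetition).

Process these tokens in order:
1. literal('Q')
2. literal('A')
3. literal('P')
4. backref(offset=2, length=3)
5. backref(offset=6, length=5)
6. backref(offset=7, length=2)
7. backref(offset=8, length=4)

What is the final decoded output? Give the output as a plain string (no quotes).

Answer: QAPAPAQAPAPPAAQAP

Derivation:
Token 1: literal('Q'). Output: "Q"
Token 2: literal('A'). Output: "QA"
Token 3: literal('P'). Output: "QAP"
Token 4: backref(off=2, len=3) (overlapping!). Copied 'APA' from pos 1. Output: "QAPAPA"
Token 5: backref(off=6, len=5). Copied 'QAPAP' from pos 0. Output: "QAPAPAQAPAP"
Token 6: backref(off=7, len=2). Copied 'PA' from pos 4. Output: "QAPAPAQAPAPPA"
Token 7: backref(off=8, len=4). Copied 'AQAP' from pos 5. Output: "QAPAPAQAPAPPAAQAP"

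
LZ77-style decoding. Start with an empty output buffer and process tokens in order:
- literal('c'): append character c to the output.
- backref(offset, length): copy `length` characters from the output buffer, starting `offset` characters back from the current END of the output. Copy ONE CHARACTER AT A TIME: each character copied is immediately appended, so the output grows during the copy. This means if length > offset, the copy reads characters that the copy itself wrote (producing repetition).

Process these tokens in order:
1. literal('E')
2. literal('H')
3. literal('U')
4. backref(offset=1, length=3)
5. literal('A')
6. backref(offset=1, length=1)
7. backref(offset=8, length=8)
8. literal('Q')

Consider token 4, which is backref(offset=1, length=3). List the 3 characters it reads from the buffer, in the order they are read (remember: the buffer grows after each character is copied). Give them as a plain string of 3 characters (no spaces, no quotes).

Token 1: literal('E'). Output: "E"
Token 2: literal('H'). Output: "EH"
Token 3: literal('U'). Output: "EHU"
Token 4: backref(off=1, len=3). Buffer before: "EHU" (len 3)
  byte 1: read out[2]='U', append. Buffer now: "EHUU"
  byte 2: read out[3]='U', append. Buffer now: "EHUUU"
  byte 3: read out[4]='U', append. Buffer now: "EHUUUU"

Answer: UUU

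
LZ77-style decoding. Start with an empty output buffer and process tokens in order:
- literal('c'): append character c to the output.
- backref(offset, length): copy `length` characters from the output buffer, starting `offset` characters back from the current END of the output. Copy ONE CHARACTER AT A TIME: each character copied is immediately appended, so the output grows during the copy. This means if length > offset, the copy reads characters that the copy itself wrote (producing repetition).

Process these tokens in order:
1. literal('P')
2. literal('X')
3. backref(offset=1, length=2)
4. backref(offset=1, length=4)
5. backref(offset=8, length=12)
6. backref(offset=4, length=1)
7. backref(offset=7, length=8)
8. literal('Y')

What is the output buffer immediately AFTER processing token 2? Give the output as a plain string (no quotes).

Answer: PX

Derivation:
Token 1: literal('P'). Output: "P"
Token 2: literal('X'). Output: "PX"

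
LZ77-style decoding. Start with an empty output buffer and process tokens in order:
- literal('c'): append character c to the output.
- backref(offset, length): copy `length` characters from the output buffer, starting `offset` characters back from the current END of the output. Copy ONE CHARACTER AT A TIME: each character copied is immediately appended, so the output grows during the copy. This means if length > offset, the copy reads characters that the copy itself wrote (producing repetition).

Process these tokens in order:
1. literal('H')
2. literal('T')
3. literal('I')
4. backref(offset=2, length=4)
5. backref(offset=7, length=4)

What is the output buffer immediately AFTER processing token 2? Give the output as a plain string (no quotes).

Answer: HT

Derivation:
Token 1: literal('H'). Output: "H"
Token 2: literal('T'). Output: "HT"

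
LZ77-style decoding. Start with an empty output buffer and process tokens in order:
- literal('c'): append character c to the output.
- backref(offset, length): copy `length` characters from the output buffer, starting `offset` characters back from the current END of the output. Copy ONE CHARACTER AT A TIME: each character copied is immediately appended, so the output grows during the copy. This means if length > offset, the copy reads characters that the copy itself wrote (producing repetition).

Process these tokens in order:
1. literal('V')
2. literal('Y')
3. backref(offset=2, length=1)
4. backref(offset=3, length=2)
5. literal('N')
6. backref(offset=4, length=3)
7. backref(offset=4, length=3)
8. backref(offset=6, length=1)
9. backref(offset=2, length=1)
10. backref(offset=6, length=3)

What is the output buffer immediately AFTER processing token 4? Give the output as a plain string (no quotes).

Answer: VYVVY

Derivation:
Token 1: literal('V'). Output: "V"
Token 2: literal('Y'). Output: "VY"
Token 3: backref(off=2, len=1). Copied 'V' from pos 0. Output: "VYV"
Token 4: backref(off=3, len=2). Copied 'VY' from pos 0. Output: "VYVVY"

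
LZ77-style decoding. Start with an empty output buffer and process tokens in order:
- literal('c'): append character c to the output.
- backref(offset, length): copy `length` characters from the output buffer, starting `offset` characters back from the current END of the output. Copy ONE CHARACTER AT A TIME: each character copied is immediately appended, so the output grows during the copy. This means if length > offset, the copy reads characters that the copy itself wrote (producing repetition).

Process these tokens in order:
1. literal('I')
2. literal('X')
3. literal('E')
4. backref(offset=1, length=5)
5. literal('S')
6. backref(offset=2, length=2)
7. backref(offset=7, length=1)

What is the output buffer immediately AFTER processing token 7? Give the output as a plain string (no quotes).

Token 1: literal('I'). Output: "I"
Token 2: literal('X'). Output: "IX"
Token 3: literal('E'). Output: "IXE"
Token 4: backref(off=1, len=5) (overlapping!). Copied 'EEEEE' from pos 2. Output: "IXEEEEEE"
Token 5: literal('S'). Output: "IXEEEEEES"
Token 6: backref(off=2, len=2). Copied 'ES' from pos 7. Output: "IXEEEEEESES"
Token 7: backref(off=7, len=1). Copied 'E' from pos 4. Output: "IXEEEEEESESE"

Answer: IXEEEEEESESE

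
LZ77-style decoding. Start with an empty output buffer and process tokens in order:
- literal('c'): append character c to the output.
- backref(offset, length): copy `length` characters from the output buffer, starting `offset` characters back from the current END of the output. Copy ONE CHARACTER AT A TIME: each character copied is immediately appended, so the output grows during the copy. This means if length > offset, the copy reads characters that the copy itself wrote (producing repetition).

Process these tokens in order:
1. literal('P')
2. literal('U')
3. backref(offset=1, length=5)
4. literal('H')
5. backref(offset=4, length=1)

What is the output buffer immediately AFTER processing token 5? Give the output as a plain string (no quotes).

Token 1: literal('P'). Output: "P"
Token 2: literal('U'). Output: "PU"
Token 3: backref(off=1, len=5) (overlapping!). Copied 'UUUUU' from pos 1. Output: "PUUUUUU"
Token 4: literal('H'). Output: "PUUUUUUH"
Token 5: backref(off=4, len=1). Copied 'U' from pos 4. Output: "PUUUUUUHU"

Answer: PUUUUUUHU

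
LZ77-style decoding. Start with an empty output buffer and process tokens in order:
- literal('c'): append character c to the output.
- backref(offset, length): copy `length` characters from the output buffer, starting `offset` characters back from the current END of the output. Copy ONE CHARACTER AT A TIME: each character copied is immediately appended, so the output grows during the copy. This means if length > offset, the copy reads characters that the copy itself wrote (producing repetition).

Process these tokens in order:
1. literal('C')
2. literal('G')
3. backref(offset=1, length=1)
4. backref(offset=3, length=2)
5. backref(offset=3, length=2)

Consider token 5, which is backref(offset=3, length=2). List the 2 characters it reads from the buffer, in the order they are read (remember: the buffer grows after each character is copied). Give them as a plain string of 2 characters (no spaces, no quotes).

Answer: GC

Derivation:
Token 1: literal('C'). Output: "C"
Token 2: literal('G'). Output: "CG"
Token 3: backref(off=1, len=1). Copied 'G' from pos 1. Output: "CGG"
Token 4: backref(off=3, len=2). Copied 'CG' from pos 0. Output: "CGGCG"
Token 5: backref(off=3, len=2). Buffer before: "CGGCG" (len 5)
  byte 1: read out[2]='G', append. Buffer now: "CGGCGG"
  byte 2: read out[3]='C', append. Buffer now: "CGGCGGC"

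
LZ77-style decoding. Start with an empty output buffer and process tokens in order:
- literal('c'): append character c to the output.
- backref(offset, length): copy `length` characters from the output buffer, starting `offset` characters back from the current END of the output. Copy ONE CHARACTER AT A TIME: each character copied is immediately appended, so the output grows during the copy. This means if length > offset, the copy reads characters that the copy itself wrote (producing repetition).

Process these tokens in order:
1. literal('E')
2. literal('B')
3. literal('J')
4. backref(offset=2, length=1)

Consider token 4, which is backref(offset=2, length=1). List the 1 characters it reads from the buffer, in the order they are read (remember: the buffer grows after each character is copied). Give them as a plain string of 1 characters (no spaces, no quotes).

Token 1: literal('E'). Output: "E"
Token 2: literal('B'). Output: "EB"
Token 3: literal('J'). Output: "EBJ"
Token 4: backref(off=2, len=1). Buffer before: "EBJ" (len 3)
  byte 1: read out[1]='B', append. Buffer now: "EBJB"

Answer: B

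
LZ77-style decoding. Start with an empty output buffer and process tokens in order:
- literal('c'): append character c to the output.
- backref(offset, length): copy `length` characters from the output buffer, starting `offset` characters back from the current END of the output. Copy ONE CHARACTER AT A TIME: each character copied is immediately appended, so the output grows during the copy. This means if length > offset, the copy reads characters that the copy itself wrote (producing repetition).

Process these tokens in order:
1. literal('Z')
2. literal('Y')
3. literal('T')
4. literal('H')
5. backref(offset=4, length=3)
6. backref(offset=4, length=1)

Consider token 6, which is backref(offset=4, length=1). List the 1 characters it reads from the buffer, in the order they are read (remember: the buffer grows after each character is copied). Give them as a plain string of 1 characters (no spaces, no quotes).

Answer: H

Derivation:
Token 1: literal('Z'). Output: "Z"
Token 2: literal('Y'). Output: "ZY"
Token 3: literal('T'). Output: "ZYT"
Token 4: literal('H'). Output: "ZYTH"
Token 5: backref(off=4, len=3). Copied 'ZYT' from pos 0. Output: "ZYTHZYT"
Token 6: backref(off=4, len=1). Buffer before: "ZYTHZYT" (len 7)
  byte 1: read out[3]='H', append. Buffer now: "ZYTHZYTH"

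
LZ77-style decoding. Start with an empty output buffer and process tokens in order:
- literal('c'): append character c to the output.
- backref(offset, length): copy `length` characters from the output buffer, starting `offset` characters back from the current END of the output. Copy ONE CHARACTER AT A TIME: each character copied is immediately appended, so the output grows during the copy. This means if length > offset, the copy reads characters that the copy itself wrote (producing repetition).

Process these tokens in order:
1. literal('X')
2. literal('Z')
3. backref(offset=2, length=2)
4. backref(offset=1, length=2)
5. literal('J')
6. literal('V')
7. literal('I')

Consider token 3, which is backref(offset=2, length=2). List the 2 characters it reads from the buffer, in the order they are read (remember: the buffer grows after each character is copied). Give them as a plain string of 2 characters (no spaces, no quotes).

Token 1: literal('X'). Output: "X"
Token 2: literal('Z'). Output: "XZ"
Token 3: backref(off=2, len=2). Buffer before: "XZ" (len 2)
  byte 1: read out[0]='X', append. Buffer now: "XZX"
  byte 2: read out[1]='Z', append. Buffer now: "XZXZ"

Answer: XZ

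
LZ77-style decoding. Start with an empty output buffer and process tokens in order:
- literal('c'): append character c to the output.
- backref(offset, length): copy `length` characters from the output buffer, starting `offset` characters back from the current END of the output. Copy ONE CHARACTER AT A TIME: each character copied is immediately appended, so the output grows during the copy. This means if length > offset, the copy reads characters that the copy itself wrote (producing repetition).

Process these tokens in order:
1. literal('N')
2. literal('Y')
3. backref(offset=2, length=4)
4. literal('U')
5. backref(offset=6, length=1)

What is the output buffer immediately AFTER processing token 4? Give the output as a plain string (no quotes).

Token 1: literal('N'). Output: "N"
Token 2: literal('Y'). Output: "NY"
Token 3: backref(off=2, len=4) (overlapping!). Copied 'NYNY' from pos 0. Output: "NYNYNY"
Token 4: literal('U'). Output: "NYNYNYU"

Answer: NYNYNYU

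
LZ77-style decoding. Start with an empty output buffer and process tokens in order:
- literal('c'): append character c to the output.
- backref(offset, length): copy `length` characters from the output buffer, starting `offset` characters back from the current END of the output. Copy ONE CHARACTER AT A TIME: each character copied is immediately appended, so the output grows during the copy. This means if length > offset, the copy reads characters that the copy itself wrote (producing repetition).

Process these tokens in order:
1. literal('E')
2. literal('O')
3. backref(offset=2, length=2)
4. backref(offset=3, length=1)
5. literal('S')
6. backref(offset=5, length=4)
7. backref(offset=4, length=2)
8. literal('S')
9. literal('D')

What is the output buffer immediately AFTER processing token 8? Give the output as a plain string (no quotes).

Answer: EOEOOSOEOOOES

Derivation:
Token 1: literal('E'). Output: "E"
Token 2: literal('O'). Output: "EO"
Token 3: backref(off=2, len=2). Copied 'EO' from pos 0. Output: "EOEO"
Token 4: backref(off=3, len=1). Copied 'O' from pos 1. Output: "EOEOO"
Token 5: literal('S'). Output: "EOEOOS"
Token 6: backref(off=5, len=4). Copied 'OEOO' from pos 1. Output: "EOEOOSOEOO"
Token 7: backref(off=4, len=2). Copied 'OE' from pos 6. Output: "EOEOOSOEOOOE"
Token 8: literal('S'). Output: "EOEOOSOEOOOES"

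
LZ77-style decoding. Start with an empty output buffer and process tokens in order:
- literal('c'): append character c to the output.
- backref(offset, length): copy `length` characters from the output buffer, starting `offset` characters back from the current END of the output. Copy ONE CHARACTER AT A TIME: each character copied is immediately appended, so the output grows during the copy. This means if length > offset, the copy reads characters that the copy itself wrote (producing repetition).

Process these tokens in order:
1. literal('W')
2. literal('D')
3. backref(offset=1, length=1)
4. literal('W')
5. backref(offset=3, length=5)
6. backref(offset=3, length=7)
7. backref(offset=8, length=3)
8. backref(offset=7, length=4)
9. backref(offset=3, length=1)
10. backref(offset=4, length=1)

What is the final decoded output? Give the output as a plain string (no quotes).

Answer: WDDWDDWDDWDDWDDWDWDWDDWDD

Derivation:
Token 1: literal('W'). Output: "W"
Token 2: literal('D'). Output: "WD"
Token 3: backref(off=1, len=1). Copied 'D' from pos 1. Output: "WDD"
Token 4: literal('W'). Output: "WDDW"
Token 5: backref(off=3, len=5) (overlapping!). Copied 'DDWDD' from pos 1. Output: "WDDWDDWDD"
Token 6: backref(off=3, len=7) (overlapping!). Copied 'WDDWDDW' from pos 6. Output: "WDDWDDWDDWDDWDDW"
Token 7: backref(off=8, len=3). Copied 'DWD' from pos 8. Output: "WDDWDDWDDWDDWDDWDWD"
Token 8: backref(off=7, len=4). Copied 'WDDW' from pos 12. Output: "WDDWDDWDDWDDWDDWDWDWDDW"
Token 9: backref(off=3, len=1). Copied 'D' from pos 20. Output: "WDDWDDWDDWDDWDDWDWDWDDWD"
Token 10: backref(off=4, len=1). Copied 'D' from pos 20. Output: "WDDWDDWDDWDDWDDWDWDWDDWDD"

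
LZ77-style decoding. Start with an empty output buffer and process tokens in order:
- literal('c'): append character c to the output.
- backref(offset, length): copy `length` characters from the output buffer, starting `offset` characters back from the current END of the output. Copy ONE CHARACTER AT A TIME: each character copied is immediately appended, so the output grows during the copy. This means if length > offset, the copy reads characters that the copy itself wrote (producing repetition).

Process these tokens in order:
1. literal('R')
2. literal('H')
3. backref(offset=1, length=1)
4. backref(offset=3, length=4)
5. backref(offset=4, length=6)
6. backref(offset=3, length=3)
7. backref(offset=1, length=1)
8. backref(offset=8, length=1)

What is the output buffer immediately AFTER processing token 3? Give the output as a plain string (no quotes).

Token 1: literal('R'). Output: "R"
Token 2: literal('H'). Output: "RH"
Token 3: backref(off=1, len=1). Copied 'H' from pos 1. Output: "RHH"

Answer: RHH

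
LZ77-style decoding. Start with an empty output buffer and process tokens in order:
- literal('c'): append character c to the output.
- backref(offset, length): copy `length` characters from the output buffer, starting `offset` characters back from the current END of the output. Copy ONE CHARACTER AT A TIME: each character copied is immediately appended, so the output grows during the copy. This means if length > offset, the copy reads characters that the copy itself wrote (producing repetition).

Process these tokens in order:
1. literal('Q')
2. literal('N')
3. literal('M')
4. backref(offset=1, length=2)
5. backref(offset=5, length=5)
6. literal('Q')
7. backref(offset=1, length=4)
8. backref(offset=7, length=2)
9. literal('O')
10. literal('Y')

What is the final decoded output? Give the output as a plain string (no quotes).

Answer: QNMMMQNMMMQQQQQMMOY

Derivation:
Token 1: literal('Q'). Output: "Q"
Token 2: literal('N'). Output: "QN"
Token 3: literal('M'). Output: "QNM"
Token 4: backref(off=1, len=2) (overlapping!). Copied 'MM' from pos 2. Output: "QNMMM"
Token 5: backref(off=5, len=5). Copied 'QNMMM' from pos 0. Output: "QNMMMQNMMM"
Token 6: literal('Q'). Output: "QNMMMQNMMMQ"
Token 7: backref(off=1, len=4) (overlapping!). Copied 'QQQQ' from pos 10. Output: "QNMMMQNMMMQQQQQ"
Token 8: backref(off=7, len=2). Copied 'MM' from pos 8. Output: "QNMMMQNMMMQQQQQMM"
Token 9: literal('O'). Output: "QNMMMQNMMMQQQQQMMO"
Token 10: literal('Y'). Output: "QNMMMQNMMMQQQQQMMOY"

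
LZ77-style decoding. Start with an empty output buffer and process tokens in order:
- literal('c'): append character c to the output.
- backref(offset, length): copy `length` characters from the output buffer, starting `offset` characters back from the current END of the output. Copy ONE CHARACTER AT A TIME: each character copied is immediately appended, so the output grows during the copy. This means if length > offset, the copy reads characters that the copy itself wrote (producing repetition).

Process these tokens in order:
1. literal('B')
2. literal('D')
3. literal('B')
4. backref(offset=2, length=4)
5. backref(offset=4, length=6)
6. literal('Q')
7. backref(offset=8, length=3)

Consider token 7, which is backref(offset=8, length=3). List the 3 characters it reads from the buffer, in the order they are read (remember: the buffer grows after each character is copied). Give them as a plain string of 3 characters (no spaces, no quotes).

Token 1: literal('B'). Output: "B"
Token 2: literal('D'). Output: "BD"
Token 3: literal('B'). Output: "BDB"
Token 4: backref(off=2, len=4) (overlapping!). Copied 'DBDB' from pos 1. Output: "BDBDBDB"
Token 5: backref(off=4, len=6) (overlapping!). Copied 'DBDBDB' from pos 3. Output: "BDBDBDBDBDBDB"
Token 6: literal('Q'). Output: "BDBDBDBDBDBDBQ"
Token 7: backref(off=8, len=3). Buffer before: "BDBDBDBDBDBDBQ" (len 14)
  byte 1: read out[6]='B', append. Buffer now: "BDBDBDBDBDBDBQB"
  byte 2: read out[7]='D', append. Buffer now: "BDBDBDBDBDBDBQBD"
  byte 3: read out[8]='B', append. Buffer now: "BDBDBDBDBDBDBQBDB"

Answer: BDB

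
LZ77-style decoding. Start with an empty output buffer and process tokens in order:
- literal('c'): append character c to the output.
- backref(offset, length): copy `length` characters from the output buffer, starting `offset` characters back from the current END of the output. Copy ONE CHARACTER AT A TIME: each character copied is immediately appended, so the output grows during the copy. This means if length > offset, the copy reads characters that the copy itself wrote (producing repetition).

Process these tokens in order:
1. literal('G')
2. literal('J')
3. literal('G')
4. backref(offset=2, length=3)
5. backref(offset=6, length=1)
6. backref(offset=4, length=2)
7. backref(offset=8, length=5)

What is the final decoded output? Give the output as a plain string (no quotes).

Token 1: literal('G'). Output: "G"
Token 2: literal('J'). Output: "GJ"
Token 3: literal('G'). Output: "GJG"
Token 4: backref(off=2, len=3) (overlapping!). Copied 'JGJ' from pos 1. Output: "GJGJGJ"
Token 5: backref(off=6, len=1). Copied 'G' from pos 0. Output: "GJGJGJG"
Token 6: backref(off=4, len=2). Copied 'JG' from pos 3. Output: "GJGJGJGJG"
Token 7: backref(off=8, len=5). Copied 'JGJGJ' from pos 1. Output: "GJGJGJGJGJGJGJ"

Answer: GJGJGJGJGJGJGJ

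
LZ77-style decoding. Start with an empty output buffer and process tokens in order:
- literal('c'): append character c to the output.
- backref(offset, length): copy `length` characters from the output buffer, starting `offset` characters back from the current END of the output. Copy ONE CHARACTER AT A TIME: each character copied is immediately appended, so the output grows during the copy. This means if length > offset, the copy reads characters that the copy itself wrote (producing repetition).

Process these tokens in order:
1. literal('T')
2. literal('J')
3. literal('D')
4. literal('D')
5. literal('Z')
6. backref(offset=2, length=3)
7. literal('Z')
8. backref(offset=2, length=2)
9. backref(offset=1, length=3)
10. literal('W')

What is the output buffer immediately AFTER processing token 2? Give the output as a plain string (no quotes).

Answer: TJ

Derivation:
Token 1: literal('T'). Output: "T"
Token 2: literal('J'). Output: "TJ"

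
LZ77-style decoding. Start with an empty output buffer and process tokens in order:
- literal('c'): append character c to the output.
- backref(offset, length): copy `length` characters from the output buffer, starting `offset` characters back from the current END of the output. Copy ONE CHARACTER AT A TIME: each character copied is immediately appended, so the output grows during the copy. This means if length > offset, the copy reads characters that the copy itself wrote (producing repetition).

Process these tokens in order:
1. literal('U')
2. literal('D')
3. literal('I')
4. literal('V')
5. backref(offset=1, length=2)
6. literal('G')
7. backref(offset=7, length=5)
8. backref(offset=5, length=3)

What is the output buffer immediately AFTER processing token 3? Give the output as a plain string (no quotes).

Token 1: literal('U'). Output: "U"
Token 2: literal('D'). Output: "UD"
Token 3: literal('I'). Output: "UDI"

Answer: UDI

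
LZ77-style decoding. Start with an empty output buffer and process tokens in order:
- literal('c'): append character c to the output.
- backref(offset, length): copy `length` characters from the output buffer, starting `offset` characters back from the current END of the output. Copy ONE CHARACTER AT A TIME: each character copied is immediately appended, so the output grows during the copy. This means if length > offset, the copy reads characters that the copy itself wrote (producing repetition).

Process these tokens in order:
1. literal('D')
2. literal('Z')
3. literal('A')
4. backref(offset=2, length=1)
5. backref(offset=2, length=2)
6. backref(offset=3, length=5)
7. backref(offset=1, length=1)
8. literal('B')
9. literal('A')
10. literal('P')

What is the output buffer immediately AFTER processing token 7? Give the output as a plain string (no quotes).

Token 1: literal('D'). Output: "D"
Token 2: literal('Z'). Output: "DZ"
Token 3: literal('A'). Output: "DZA"
Token 4: backref(off=2, len=1). Copied 'Z' from pos 1. Output: "DZAZ"
Token 5: backref(off=2, len=2). Copied 'AZ' from pos 2. Output: "DZAZAZ"
Token 6: backref(off=3, len=5) (overlapping!). Copied 'ZAZZA' from pos 3. Output: "DZAZAZZAZZA"
Token 7: backref(off=1, len=1). Copied 'A' from pos 10. Output: "DZAZAZZAZZAA"

Answer: DZAZAZZAZZAA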